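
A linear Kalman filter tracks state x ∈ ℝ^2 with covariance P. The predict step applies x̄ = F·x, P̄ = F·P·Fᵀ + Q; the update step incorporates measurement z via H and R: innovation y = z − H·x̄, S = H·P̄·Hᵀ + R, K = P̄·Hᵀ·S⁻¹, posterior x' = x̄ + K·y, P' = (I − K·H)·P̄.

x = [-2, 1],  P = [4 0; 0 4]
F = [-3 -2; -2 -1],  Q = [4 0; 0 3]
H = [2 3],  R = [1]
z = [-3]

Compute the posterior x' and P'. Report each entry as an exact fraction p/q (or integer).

x̄ = F·x = [4, 3]
P̄ = F·P·Fᵀ + Q = [56 32; 32 23]
y = z − H·x̄ = [-20]
S = H·P̄·Hᵀ + R = [816]
K = P̄·Hᵀ·S⁻¹ = [13/51; 133/816]
x' = x̄ + K·y = [-56/51, -53/204]
P' = (I − K·H)·P̄ = [152/51 -97/51; -97/51 1079/816]

x' = [-56/51, -53/204]
P' = [152/51 -97/51; -97/51 1079/816]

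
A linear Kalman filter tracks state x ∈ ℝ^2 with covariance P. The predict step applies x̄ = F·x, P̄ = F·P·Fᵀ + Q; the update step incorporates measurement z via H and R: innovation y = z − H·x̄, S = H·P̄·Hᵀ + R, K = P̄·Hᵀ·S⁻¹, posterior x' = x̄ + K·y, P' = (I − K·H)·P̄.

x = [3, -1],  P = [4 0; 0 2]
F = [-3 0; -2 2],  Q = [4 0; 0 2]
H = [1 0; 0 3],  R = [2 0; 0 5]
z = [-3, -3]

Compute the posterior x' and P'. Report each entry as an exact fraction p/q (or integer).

x̄ = F·x = [-9, -8]
P̄ = F·P·Fᵀ + Q = [40 24; 24 26]
y = z − H·x̄ = [6, 21]
S = H·P̄·Hᵀ + R = [42 72; 72 239]
K = P̄·Hᵀ·S⁻¹ = [2188/2427 24/809; 20/809 258/809]
x' = x̄ + K·y = [-2401/809, -934/809]
P' = (I − K·H)·P̄ = [4376/2427 40/809; 40/809 430/809]

x' = [-2401/809, -934/809]
P' = [4376/2427 40/809; 40/809 430/809]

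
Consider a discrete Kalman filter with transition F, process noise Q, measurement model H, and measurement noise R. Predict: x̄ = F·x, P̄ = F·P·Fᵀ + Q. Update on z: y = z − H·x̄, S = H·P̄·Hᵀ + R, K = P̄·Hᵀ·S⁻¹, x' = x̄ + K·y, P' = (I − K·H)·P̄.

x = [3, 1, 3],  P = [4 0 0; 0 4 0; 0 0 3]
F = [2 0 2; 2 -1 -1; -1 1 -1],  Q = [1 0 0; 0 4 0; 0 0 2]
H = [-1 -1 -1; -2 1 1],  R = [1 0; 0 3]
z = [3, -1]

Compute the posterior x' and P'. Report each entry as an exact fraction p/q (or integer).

x̄ = F·x = [12, 2, -5]
P̄ = F·P·Fᵀ + Q = [29 10 -14; 10 27 -9; -14 -9 13]
y = z − H·x̄ = [12, 26]
S = H·P̄·Hᵀ + R = [44 32; 32 157]
K = P̄·Hᵀ·S⁻¹ = [-1941/5884 -482/1471; -1083/1471 202/1471; 273/2942 272/1471]
x' = x̄ + K·y = [-703/1471, -4802/1471, 1355/1471]
P' = (I − K·H)·P̄ = [2575/5884 159/1471 -635/2942; 159/1471 9797/1471 -8873/1471; -635/2942 -8873/1471 9054/1471]

x' = [-703/1471, -4802/1471, 1355/1471]
P' = [2575/5884 159/1471 -635/2942; 159/1471 9797/1471 -8873/1471; -635/2942 -8873/1471 9054/1471]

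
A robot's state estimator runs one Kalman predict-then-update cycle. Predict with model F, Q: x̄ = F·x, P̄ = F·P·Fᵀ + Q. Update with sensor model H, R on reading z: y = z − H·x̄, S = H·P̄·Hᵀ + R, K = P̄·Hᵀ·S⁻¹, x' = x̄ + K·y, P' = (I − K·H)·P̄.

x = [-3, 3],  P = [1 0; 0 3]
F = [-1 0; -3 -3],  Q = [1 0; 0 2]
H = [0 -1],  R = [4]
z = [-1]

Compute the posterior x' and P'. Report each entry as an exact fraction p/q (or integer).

x̄ = F·x = [3, 0]
P̄ = F·P·Fᵀ + Q = [2 3; 3 38]
y = z − H·x̄ = [-1]
S = H·P̄·Hᵀ + R = [42]
K = P̄·Hᵀ·S⁻¹ = [-1/14; -19/21]
x' = x̄ + K·y = [43/14, 19/21]
P' = (I − K·H)·P̄ = [25/14 2/7; 2/7 76/21]

x' = [43/14, 19/21]
P' = [25/14 2/7; 2/7 76/21]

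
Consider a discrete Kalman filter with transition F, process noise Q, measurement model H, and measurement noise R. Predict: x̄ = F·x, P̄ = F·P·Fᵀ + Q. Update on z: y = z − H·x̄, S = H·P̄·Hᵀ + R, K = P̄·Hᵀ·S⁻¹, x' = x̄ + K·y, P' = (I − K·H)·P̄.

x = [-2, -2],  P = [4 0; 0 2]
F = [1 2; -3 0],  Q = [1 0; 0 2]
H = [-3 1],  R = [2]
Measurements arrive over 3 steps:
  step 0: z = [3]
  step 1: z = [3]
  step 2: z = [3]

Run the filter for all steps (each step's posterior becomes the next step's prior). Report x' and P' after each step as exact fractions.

step 0: x̄ = F·x = [-6, 6]
step 0: P̄ = F·P·Fᵀ + Q = [13 -12; -12 38]
step 0: y = z − H·x̄ = [-21]
step 0: S = H·P̄·Hᵀ + R = [229]
step 0: K = P̄·Hᵀ·S⁻¹ = [-51/229; 74/229]
step 0: x' = x̄ + K·y = [-303/229, -180/229]
step 0: P' = (I − K·H)·P̄ = [376/229 1026/229; 1026/229 3226/229]
step 1: x̄ = F·x = [-663/229, 909/229]
step 1: P̄ = F·P·Fᵀ + Q = [17613/229 -7284/229; -7284/229 3842/229]
step 1: y = z − H·x̄ = [-2211/229]
step 1: S = H·P̄·Hᵀ + R = [206521/229]
step 1: K = P̄·Hᵀ·S⁻¹ = [-8589/29503; 25694/206521]
step 1: x' = x̄ + K·y = [-2490/29503, 571695/206521]
step 1: P' = (I − K·H)·P̄ = [14148/29503 25266/29503; 25266/29503 581974/206521]
step 2: x̄ = F·x = [1125960/206521, 7470/29503]
step 2: P̄ = F·P·Fᵀ + Q = [3340901/206521 -194040/29503; -194040/29503 186338/29503]
step 2: y = z − H·x̄ = [3945153/206521]
step 2: S = H·P̄·Hᵀ + R = [39935197/206521]
step 2: K = P̄·Hᵀ·S⁻¹ = [-11380983/39935197; 5379206/39935197]
step 2: x' = x̄ + K·y = [318201/39935197, 112869888/39935197]
step 2: P' = (I − K·H)·P̄ = [18849248/39935197 33785778/39935197; 33785778/39935197 112115746/39935197]

step 0: x' = [-303/229, -180/229], P' = [376/229 1026/229; 1026/229 3226/229]
step 1: x' = [-2490/29503, 571695/206521], P' = [14148/29503 25266/29503; 25266/29503 581974/206521]
step 2: x' = [318201/39935197, 112869888/39935197], P' = [18849248/39935197 33785778/39935197; 33785778/39935197 112115746/39935197]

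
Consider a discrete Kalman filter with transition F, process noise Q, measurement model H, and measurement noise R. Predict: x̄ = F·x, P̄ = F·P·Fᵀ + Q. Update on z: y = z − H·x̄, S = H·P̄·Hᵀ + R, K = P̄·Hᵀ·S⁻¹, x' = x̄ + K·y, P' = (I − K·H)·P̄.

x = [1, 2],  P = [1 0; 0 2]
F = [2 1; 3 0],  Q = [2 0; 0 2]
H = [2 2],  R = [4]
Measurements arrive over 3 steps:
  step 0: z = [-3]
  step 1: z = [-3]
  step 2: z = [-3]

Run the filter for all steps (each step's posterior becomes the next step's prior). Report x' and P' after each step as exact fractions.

step 0: x' = [9/32, -97/64], P' = [15/8 -23/16; -23/16 63/32]
step 1: x' = [-589/421, -83/1263], P' = [699/421 -564/421; -564/421 2518/1263]
step 2: x' = [-48177/44338, -50707/88676], P' = [37482/22169 -30397/22169; -30397/22169 89699/44338]

step 0: x̄ = F·x = [4, 3]
step 0: P̄ = F·P·Fᵀ + Q = [8 6; 6 11]
step 0: y = z − H·x̄ = [-17]
step 0: S = H·P̄·Hᵀ + R = [128]
step 0: K = P̄·Hᵀ·S⁻¹ = [7/32; 17/64]
step 0: x' = x̄ + K·y = [9/32, -97/64]
step 0: P' = (I − K·H)·P̄ = [15/8 -23/16; -23/16 63/32]
step 1: x̄ = F·x = [-61/64, 27/32]
step 1: P̄ = F·P·Fᵀ + Q = [183/32 111/16; 111/16 151/8]
step 1: y = z − H·x̄ = [-89/32]
step 1: S = H·P̄·Hᵀ + R = [1263/8]
step 1: K = P̄·Hᵀ·S⁻¹ = [135/842; 413/1263]
step 1: x' = x̄ + K·y = [-589/421, -83/1263]
step 1: P' = (I − K·H)·P̄ = [699/421 -564/421; -564/421 2518/1263]
step 2: x̄ = F·x = [-3617/1263, -1767/421]
step 2: P̄ = F·P·Fᵀ + Q = [6664/1263 2502/421; 2502/421 7133/421]
step 2: y = z − H·x̄ = [14047/1263]
step 2: S = H·P̄·Hᵀ + R = [177352/1263]
step 2: K = P̄·Hᵀ·S⁻¹ = [7085/44338; 28905/88676]
step 2: x' = x̄ + K·y = [-48177/44338, -50707/88676]
step 2: P' = (I − K·H)·P̄ = [37482/22169 -30397/22169; -30397/22169 89699/44338]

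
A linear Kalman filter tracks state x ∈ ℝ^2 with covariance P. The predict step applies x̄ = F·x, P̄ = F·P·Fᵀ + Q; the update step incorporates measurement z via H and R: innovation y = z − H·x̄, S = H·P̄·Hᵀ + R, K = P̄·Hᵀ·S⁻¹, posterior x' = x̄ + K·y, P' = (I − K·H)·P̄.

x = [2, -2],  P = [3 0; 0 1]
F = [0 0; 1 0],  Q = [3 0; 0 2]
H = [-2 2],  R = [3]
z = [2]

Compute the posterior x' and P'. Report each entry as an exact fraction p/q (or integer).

x' = [12/35, 10/7]
P' = [69/35 12/7; 12/7 15/7]

x̄ = F·x = [0, 2]
P̄ = F·P·Fᵀ + Q = [3 0; 0 5]
y = z − H·x̄ = [-2]
S = H·P̄·Hᵀ + R = [35]
K = P̄·Hᵀ·S⁻¹ = [-6/35; 2/7]
x' = x̄ + K·y = [12/35, 10/7]
P' = (I − K·H)·P̄ = [69/35 12/7; 12/7 15/7]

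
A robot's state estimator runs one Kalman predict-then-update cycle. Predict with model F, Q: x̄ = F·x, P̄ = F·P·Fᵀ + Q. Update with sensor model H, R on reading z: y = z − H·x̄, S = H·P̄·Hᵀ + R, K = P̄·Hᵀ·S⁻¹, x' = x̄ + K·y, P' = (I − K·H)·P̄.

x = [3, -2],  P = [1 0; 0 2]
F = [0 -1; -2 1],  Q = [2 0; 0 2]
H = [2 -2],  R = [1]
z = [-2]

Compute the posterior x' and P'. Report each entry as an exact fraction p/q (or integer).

x̄ = F·x = [2, -8]
P̄ = F·P·Fᵀ + Q = [4 -2; -2 8]
y = z − H·x̄ = [-22]
S = H·P̄·Hᵀ + R = [65]
K = P̄·Hᵀ·S⁻¹ = [12/65; -4/13]
x' = x̄ + K·y = [-134/65, -16/13]
P' = (I − K·H)·P̄ = [116/65 22/13; 22/13 24/13]

x' = [-134/65, -16/13]
P' = [116/65 22/13; 22/13 24/13]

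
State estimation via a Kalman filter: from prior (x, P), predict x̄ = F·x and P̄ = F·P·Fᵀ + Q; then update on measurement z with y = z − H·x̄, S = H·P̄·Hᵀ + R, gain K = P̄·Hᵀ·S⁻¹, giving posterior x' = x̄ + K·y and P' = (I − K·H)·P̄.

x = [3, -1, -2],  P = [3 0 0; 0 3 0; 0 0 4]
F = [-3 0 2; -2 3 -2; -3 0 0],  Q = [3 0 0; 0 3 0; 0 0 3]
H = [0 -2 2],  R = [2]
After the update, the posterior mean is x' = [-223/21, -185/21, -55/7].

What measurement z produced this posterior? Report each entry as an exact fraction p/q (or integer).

z = [2]

x̄ = F·x = [-13, -5, -9]
P̄ = F·P·Fᵀ + Q = [46 2 27; 2 58 18; 27 18 30]
S = H·P̄·Hᵀ + R = [210]
K = P̄·Hᵀ·S⁻¹ = [5/21; -8/21; 4/35]
x' − x̄ = [50/21, -80/21, 8/7] = K·y
y = (KᵀK)⁻¹·Kᵀ·(x' − x̄) = [10]
z = y + H·x̄ = [10] + [-8] = [2]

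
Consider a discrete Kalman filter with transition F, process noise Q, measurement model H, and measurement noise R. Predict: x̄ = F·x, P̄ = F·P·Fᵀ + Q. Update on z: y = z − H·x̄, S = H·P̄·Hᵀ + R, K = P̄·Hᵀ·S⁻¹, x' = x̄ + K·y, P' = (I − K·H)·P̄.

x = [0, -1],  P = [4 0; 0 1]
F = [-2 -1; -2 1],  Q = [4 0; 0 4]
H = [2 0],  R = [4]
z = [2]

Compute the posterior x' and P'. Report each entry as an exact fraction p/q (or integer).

x' = [1, -1]
P' = [21/22 15/22; 15/22 237/22]

x̄ = F·x = [1, -1]
P̄ = F·P·Fᵀ + Q = [21 15; 15 21]
y = z − H·x̄ = [0]
S = H·P̄·Hᵀ + R = [88]
K = P̄·Hᵀ·S⁻¹ = [21/44; 15/44]
x' = x̄ + K·y = [1, -1]
P' = (I − K·H)·P̄ = [21/22 15/22; 15/22 237/22]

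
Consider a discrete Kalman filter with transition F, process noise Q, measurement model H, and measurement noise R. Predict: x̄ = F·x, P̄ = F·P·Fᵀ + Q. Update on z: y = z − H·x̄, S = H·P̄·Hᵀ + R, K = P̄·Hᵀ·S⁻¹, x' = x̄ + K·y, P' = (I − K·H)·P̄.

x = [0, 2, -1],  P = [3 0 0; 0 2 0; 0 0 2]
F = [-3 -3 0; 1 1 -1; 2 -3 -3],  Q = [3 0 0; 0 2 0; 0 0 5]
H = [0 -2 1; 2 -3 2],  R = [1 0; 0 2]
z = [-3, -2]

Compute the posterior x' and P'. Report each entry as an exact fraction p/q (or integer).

x' = [5073/3793, 3564/3793, -3811/3793]
P' = [11181/3793 -11148/3793 -25920/3793; -11148/3793 20592/3793 41619/3793; -25920/3793 41619/3793 175207/7586]

x̄ = F·x = [-6, 3, -3]
P̄ = F·P·Fᵀ + Q = [48 -15 0; -15 9 6; 0 6 53]
y = z − H·x̄ = [6, 25]
S = H·P̄·Hᵀ + R = [66 178; 178 595]
K = P̄·Hᵀ·S⁻¹ = [-3624/3793 1983/3793; 435/3793 -417/3793; 8731/7586 -745/3793]
x' = x̄ + K·y = [5073/3793, 3564/3793, -3811/3793]
P' = (I − K·H)·P̄ = [11181/3793 -11148/3793 -25920/3793; -11148/3793 20592/3793 41619/3793; -25920/3793 41619/3793 175207/7586]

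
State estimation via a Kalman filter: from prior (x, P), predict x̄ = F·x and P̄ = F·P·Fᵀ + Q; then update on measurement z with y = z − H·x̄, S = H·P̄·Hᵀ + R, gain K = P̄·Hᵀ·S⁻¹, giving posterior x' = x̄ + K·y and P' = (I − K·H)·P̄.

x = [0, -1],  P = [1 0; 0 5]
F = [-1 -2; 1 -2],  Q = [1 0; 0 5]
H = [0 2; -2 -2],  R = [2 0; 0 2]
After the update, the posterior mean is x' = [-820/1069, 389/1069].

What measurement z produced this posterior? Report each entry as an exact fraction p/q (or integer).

x̄ = F·x = [2, 2]
P̄ = F·P·Fᵀ + Q = [22 19; 19 26]
S = H·P̄·Hᵀ + R = [106 -180; -180 346]
K = P̄·Hᵀ·S⁻¹ = [-403/1069 -463/1069; 448/1069 -45/1069]
x' − x̄ = [-2958/1069, -1749/1069] = K·y
y = (KᵀK)⁻¹·Kᵀ·(x' − x̄) = [-3, 9]
z = y + H·x̄ = [-3, 9] + [4, -8] = [1, 1]

z = [1, 1]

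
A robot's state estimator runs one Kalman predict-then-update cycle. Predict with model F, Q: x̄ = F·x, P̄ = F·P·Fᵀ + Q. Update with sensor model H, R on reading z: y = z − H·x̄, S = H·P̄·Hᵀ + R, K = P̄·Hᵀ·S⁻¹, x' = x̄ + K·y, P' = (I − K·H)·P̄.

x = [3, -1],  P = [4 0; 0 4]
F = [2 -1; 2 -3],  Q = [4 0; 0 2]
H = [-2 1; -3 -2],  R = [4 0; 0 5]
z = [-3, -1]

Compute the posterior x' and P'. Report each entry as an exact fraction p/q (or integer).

x' = [14203/14185, -12377/14185]
P' = [5616/14185 -3304/14185; -3304/14185 14876/14185]

x̄ = F·x = [7, 9]
P̄ = F·P·Fᵀ + Q = [24 28; 28 54]
y = z − H·x̄ = [2, 38]
S = H·P̄·Hᵀ + R = [42 64; 64 773]
K = P̄·Hᵀ·S⁻¹ = [-3634/14185 -2048/14185; 5371/14185 -3968/14185]
x' = x̄ + K·y = [14203/14185, -12377/14185]
P' = (I − K·H)·P̄ = [5616/14185 -3304/14185; -3304/14185 14876/14185]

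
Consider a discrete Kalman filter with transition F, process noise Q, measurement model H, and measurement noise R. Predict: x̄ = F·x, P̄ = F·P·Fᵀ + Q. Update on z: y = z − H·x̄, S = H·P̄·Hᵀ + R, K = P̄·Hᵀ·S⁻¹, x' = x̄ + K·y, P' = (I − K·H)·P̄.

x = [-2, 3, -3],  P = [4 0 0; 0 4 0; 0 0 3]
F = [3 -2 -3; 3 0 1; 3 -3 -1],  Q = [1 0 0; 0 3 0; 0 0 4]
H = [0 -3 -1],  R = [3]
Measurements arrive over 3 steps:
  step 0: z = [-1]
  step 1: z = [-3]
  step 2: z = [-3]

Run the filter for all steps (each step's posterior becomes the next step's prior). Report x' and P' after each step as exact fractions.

step 0: x' = [2013/329, 219/329, -388/329], P' = [15070/329 -3042/329 9351/329; -3042/329 2355/658 -3294/329; 9351/329 -3294/329 10149/329]
step 1: x' = [82307379/5879719, -930515/5879719, 20561118/5879719], P' = [565631746/5879719 -48571695/5879719 147467547/5879719; -48571695/5879719 8653830/5879719 -21333348/5879719; 147467547/5879719 -21333348/5879719 67748853/5879719]
step 2: x' = [2121272971/23207841556, 16860836127/11603920778, -30781019715/23207841556], P' = [4273862488297/92831366224 -198505647621/46415683112 1242274922235/92831366224; -198505647621/46415683112 26835655785/23207841556 -125453855943/46415683112; 1242274922235/92831366224 -125453855943/46415683112 817803844257/92831366224]

step 0: x̄ = F·x = [-3, -9, -12]
step 0: P̄ = F·P·Fᵀ + Q = [80 27 69; 27 42 33; 69 33 79]
step 0: y = z − H·x̄ = [-40]
step 0: S = H·P̄·Hᵀ + R = [658]
step 0: K = P̄·Hᵀ·S⁻¹ = [-75/329; -159/658; -89/329]
step 0: x' = x̄ + K·y = [2013/329, 219/329, -388/329]
step 0: P' = (I − K·H)·P̄ = [15070/329 -3042/329 9351/329; -3042/329 2355/658 -3294/329; 9351/329 -3294/329 10149/329]
step 1: x̄ = F·x = [6765/329, 5651/329, 5770/329]
step 1: P̄ = F·P·Fᵀ + Q = [60668/329 73917/329 70326/329; 73917/329 202872/329 162741/329; 70326/329 162741/329 273157/658]
step 1: y = z − H·x̄ = [21736/329]
step 1: S = H·P̄·Hᵀ + R = [5879719/658]
step 1: K = P̄·Hᵀ·S⁻¹ = [-584154/5879719; -1542714/5879719; -1249603/5879719]
step 1: x' = x̄ + K·y = [82307379/5879719, -930515/5879719, 20561118/5879719]
step 1: P' = (I − K·H)·P̄ = [565631746/5879719 -48571695/5879719 147467547/5879719; -48571695/5879719 8653830/5879719 -21333348/5879719; 147467547/5879719 -21333348/5879719 67748853/5879719]
step 2: x̄ = F·x = [187099813/5879719, 267483255/5879719, 229152564/5879719]
step 2: P̄ = F·P·Fᵀ + Q = [3413364748/5879719 4336730739/5879719 4070153286/5879719; 4336730739/5879719 6060879006/5879719 5524082160/5879719; 4070153286/5879719 5524082160/5879719 5121323053/5879719]
step 2: y = z − H·x̄ = [1013963172/5879719]
step 2: S = H·P̄·Hᵀ + R = [92831366224/5879719]
step 2: K = P̄·Hᵀ·S⁻¹ = [-17080345503/92831366224; -11853359589/46415683112; -21693569533/92831366224]
step 2: x' = x̄ + K·y = [2121272971/23207841556, 16860836127/11603920778, -30781019715/23207841556]
step 2: P' = (I − K·H)·P̄ = [4273862488297/92831366224 -198505647621/46415683112 1242274922235/92831366224; -198505647621/46415683112 26835655785/23207841556 -125453855943/46415683112; 1242274922235/92831366224 -125453855943/46415683112 817803844257/92831366224]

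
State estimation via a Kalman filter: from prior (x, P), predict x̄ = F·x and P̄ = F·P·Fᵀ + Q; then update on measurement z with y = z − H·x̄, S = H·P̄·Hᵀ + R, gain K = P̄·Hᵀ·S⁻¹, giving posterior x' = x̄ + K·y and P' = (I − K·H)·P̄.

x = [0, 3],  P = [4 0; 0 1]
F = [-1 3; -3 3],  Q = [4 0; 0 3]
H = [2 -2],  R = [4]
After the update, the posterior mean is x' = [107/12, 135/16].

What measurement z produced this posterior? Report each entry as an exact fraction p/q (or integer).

x̄ = F·x = [9, 9]
P̄ = F·P·Fᵀ + Q = [17 21; 21 48]
S = H·P̄·Hᵀ + R = [96]
K = P̄·Hᵀ·S⁻¹ = [-1/12; -9/16]
x' − x̄ = [-1/12, -9/16] = K·y
y = (KᵀK)⁻¹·Kᵀ·(x' − x̄) = [1]
z = y + H·x̄ = [1] + [0] = [1]

z = [1]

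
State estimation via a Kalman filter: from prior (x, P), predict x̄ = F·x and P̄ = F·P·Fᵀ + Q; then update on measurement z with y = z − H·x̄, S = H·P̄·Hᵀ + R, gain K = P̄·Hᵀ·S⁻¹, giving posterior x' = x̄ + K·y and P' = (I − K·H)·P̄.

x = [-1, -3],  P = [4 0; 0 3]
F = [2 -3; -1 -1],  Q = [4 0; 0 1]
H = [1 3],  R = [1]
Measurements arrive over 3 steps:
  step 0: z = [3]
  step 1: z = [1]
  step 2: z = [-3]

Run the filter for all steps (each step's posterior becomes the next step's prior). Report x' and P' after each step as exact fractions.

step 0: x̄ = F·x = [7, 4]
step 0: P̄ = F·P·Fᵀ + Q = [47 1; 1 8]
step 0: y = z − H·x̄ = [-16]
step 0: S = H·P̄·Hᵀ + R = [126]
step 0: K = P̄·Hᵀ·S⁻¹ = [25/63; 25/126]
step 0: x' = x̄ + K·y = [41/63, 52/63]
step 0: P' = (I − K·H)·P̄ = [1711/63 -562/63; -562/63 383/126]
step 1: x̄ = F·x = [-74/63, -31/21]
step 1: P̄ = F·P·Fᵀ + Q = [31127/126 -2273/42; -2273/42 187/14]
step 1: y = z − H·x̄ = [416/63]
step 1: S = H·P̄·Hᵀ + R = [2743/63]
step 1: K = P̄·Hᵀ·S⁻¹ = [5335/2743; -885/2743]
step 1: x' = x̄ + K·y = [2462/211, -761/211]
step 1: P' = (I − K·H)·P̄ = [451697/5486 -147009/5486; -147009/5486 48413/5486]
step 2: x̄ = F·x = [7207/211, -1701/211]
step 2: P̄ = F·P·Fᵀ + Q = [309889/422 -34814/211; -34814/211 105789/2743]
step 2: y = z − H·x̄ = [-2737/211]
step 2: S = H·P̄·Hᵀ + R = [507261/5486]
step 2: K = P̄·Hᵀ·S⁻¹ = [1313065/507261; -270430/507261]
step 2: x' = x̄ + K·y = [293702/507261, -581441/507261]
step 2: P' = (I − K·H)·P̄ = [58219132/507261 -18968689/507261; -18968689/507261 6232753/507261]

step 0: x' = [41/63, 52/63], P' = [1711/63 -562/63; -562/63 383/126]
step 1: x' = [2462/211, -761/211], P' = [451697/5486 -147009/5486; -147009/5486 48413/5486]
step 2: x' = [293702/507261, -581441/507261], P' = [58219132/507261 -18968689/507261; -18968689/507261 6232753/507261]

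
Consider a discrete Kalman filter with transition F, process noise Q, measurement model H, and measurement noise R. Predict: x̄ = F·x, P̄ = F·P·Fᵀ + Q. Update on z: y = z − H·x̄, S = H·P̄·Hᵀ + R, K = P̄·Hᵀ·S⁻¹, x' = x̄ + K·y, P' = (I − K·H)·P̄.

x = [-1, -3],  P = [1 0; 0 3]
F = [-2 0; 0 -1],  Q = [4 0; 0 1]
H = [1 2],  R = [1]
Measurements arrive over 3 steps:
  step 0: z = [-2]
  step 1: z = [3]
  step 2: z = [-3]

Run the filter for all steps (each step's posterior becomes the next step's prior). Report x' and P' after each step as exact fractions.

step 0: x̄ = F·x = [2, 3]
step 0: P̄ = F·P·Fᵀ + Q = [8 0; 0 4]
step 0: y = z − H·x̄ = [-10]
step 0: S = H·P̄·Hᵀ + R = [25]
step 0: K = P̄·Hᵀ·S⁻¹ = [8/25; 8/25]
step 0: x' = x̄ + K·y = [-6/5, -1/5]
step 0: P' = (I − K·H)·P̄ = [136/25 -64/25; -64/25 36/25]
step 1: x̄ = F·x = [12/5, 1/5]
step 1: P̄ = F·P·Fᵀ + Q = [644/25 -128/25; -128/25 61/25]
step 1: y = z − H·x̄ = [1/5]
step 1: S = H·P̄·Hᵀ + R = [401/25]
step 1: K = P̄·Hᵀ·S⁻¹ = [388/401; -6/401]
step 1: x' = x̄ + K·y = [1040/401, 79/401]
step 1: P' = (I − K·H)·P̄ = [4308/401 -1960/401; -1960/401 977/401]
step 2: x̄ = F·x = [-2080/401, -79/401]
step 2: P̄ = F·P·Fᵀ + Q = [18836/401 -3920/401; -3920/401 1378/401]
step 2: y = z − H·x̄ = [1035/401]
step 2: S = H·P̄·Hᵀ + R = [9069/401]
step 2: K = P̄·Hᵀ·S⁻¹ = [10996/9069; -388/3023]
step 2: x' = x̄ + K·y = [-6220/3023, -1597/3023]
step 2: P' = (I − K·H)·P̄ = [124468/9069 -18912/3023; -18912/3023 9262/3023]

step 0: x' = [-6/5, -1/5], P' = [136/25 -64/25; -64/25 36/25]
step 1: x' = [1040/401, 79/401], P' = [4308/401 -1960/401; -1960/401 977/401]
step 2: x' = [-6220/3023, -1597/3023], P' = [124468/9069 -18912/3023; -18912/3023 9262/3023]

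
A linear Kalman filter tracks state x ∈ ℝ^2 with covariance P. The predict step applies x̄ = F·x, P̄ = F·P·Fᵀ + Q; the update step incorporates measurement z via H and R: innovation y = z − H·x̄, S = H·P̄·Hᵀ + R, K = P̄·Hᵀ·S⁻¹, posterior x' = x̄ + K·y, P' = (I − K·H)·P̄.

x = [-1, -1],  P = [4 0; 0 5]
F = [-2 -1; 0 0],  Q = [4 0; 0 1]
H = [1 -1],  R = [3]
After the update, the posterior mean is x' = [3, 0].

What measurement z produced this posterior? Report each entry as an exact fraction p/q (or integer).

z = [3]

x̄ = F·x = [3, 0]
P̄ = F·P·Fᵀ + Q = [25 0; 0 1]
S = H·P̄·Hᵀ + R = [29]
K = P̄·Hᵀ·S⁻¹ = [25/29; -1/29]
x' − x̄ = [0, 0] = K·y
y = (KᵀK)⁻¹·Kᵀ·(x' − x̄) = [0]
z = y + H·x̄ = [0] + [3] = [3]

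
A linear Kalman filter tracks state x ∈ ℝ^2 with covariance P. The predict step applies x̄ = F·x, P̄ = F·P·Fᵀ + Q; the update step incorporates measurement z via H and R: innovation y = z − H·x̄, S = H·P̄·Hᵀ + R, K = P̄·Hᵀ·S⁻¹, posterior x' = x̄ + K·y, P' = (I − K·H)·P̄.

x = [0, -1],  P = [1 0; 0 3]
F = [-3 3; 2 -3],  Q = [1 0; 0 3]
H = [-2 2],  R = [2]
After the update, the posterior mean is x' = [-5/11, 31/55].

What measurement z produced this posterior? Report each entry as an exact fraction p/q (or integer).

x̄ = F·x = [-3, 3]
P̄ = F·P·Fᵀ + Q = [37 -33; -33 34]
S = H·P̄·Hᵀ + R = [550]
K = P̄·Hᵀ·S⁻¹ = [-14/55; 67/275]
x' − x̄ = [28/11, -134/55] = K·y
y = (KᵀK)⁻¹·Kᵀ·(x' − x̄) = [-10]
z = y + H·x̄ = [-10] + [12] = [2]

z = [2]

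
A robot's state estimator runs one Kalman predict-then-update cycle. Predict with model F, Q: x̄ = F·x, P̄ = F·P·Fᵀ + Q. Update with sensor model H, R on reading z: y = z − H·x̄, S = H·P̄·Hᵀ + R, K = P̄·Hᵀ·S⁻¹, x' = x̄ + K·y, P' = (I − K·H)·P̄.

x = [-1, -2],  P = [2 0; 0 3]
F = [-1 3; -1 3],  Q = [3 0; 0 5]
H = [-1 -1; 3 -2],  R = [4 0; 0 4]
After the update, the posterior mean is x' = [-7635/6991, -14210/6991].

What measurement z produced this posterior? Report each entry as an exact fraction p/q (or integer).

z = [3, 1]

x̄ = F·x = [-5, -5]
P̄ = F·P·Fᵀ + Q = [32 29; 29 34]
S = H·P̄·Hᵀ + R = [128 -57; -57 80]
K = P̄·Hᵀ·S⁻¹ = [-2714/6991 1387/6991; -3957/6991 -1159/6991]
x' − x̄ = [27320/6991, 20745/6991] = K·y
y = (KᵀK)⁻¹·Kᵀ·(x' − x̄) = [-7, 6]
z = y + H·x̄ = [-7, 6] + [10, -5] = [3, 1]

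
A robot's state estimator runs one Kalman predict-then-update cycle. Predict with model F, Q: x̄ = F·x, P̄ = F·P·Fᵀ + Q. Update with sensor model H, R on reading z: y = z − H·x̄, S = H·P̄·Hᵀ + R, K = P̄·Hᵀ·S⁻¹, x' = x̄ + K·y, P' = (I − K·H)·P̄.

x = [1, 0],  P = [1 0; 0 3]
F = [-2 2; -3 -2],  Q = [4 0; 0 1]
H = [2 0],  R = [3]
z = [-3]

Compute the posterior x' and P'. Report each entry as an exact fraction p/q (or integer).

x' = [-126/83, -261/83]
P' = [60/83 -18/83; -18/83 1682/83]

x̄ = F·x = [-2, -3]
P̄ = F·P·Fᵀ + Q = [20 -6; -6 22]
y = z − H·x̄ = [1]
S = H·P̄·Hᵀ + R = [83]
K = P̄·Hᵀ·S⁻¹ = [40/83; -12/83]
x' = x̄ + K·y = [-126/83, -261/83]
P' = (I − K·H)·P̄ = [60/83 -18/83; -18/83 1682/83]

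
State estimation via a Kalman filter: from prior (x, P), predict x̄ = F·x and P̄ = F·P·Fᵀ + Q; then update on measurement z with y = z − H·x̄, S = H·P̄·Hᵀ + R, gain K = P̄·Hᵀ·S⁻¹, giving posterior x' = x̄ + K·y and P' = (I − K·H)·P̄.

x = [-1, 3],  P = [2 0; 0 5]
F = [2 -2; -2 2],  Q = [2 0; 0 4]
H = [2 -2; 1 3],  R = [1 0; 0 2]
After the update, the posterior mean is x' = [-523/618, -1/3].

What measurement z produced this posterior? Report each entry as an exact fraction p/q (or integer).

z = [-1, -2]

x̄ = F·x = [-8, 8]
P̄ = F·P·Fᵀ + Q = [30 -28; -28 32]
S = H·P̄·Hᵀ + R = [473 -244; -244 152]
K = P̄·Hᵀ·S⁻¹ = [557/1545 1381/6180; -2/15 7/30]
x' − x̄ = [4421/618, -25/3] = K·y
y = (KᵀK)⁻¹·Kᵀ·(x' − x̄) = [31, -18]
z = y + H·x̄ = [31, -18] + [-32, 16] = [-1, -2]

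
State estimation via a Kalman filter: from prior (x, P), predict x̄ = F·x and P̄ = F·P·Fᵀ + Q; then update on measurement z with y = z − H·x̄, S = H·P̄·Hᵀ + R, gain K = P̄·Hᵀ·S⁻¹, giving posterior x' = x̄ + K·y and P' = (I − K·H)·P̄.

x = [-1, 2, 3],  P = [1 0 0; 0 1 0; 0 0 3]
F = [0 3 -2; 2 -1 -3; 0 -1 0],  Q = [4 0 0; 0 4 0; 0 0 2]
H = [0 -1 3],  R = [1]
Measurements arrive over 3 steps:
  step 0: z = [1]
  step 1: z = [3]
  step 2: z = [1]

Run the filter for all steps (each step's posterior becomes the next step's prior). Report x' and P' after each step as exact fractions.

step 0: x̄ = F·x = [0, -13, -2]
step 0: P̄ = F·P·Fᵀ + Q = [25 15 -3; 15 36 1; -3 1 3]
step 0: y = z − H·x̄ = [-6]
step 0: S = H·P̄·Hᵀ + R = [58]
step 0: K = P̄·Hᵀ·S⁻¹ = [-12/29; -33/58; 4/29]
step 0: x' = x̄ + K·y = [72/29, -278/29, -82/29]
step 0: P' = (I − K·H)·P̄ = [437/29 39/29 9/29; 39/29 999/58 161/29; 9/29 161/29 55/29]
step 1: x̄ = F·x = [-670/29, 668/29, 278/29]
step 1: P̄ = F·P·Fᵀ + Q = [5799/58 -4195/58 -2353/58; -4195/58 7121/58 1809/58; -2353/58 1809/58 1115/58]
step 1: y = z − H·x̄ = [-79/29]
step 1: S = H·P̄·Hᵀ + R = [3180/29]
step 1: K = P̄·Hᵀ·S⁻¹ = [-358/795; -847/3180; 64/265]
step 1: x' = x̄ + K·y = [-17392/795, 75557/3180, 2366/265]
step 1: P' = (I − K·H)·P̄ = [123617/1590 -135913/1590 -15181/530; -135913/1590 365689/3180 20269/530; -15181/530 20269/530 6799/530]
step 2: x̄ = F·x = [56629/1060, -299869/3180, -75557/3180]
step 2: P̄ = F·P·Fᵀ + Q = [669243/1060 -990071/1060 -284613/1060; -990071/1060 4644511/3180 1274183/3180; -284613/1060 1274183/3180 372049/3180]
step 2: y = z − H·x̄ = [-35009/1590]
step 2: S = H·P̄·Hᵀ + R = [175517/1590]
step 2: K = P̄·Hᵀ·S⁻¹ = [204348/175517; -410981/175517; -79018/175517]
step 2: x' = x̄ + K·y = [19509457/702068, -30007597/702068, -9721831/702068]
step 2: P' = (I − K·H)·P̄ = [338206743/702068 -444473691/702068 -147885433/702068; -444473691/702068 600477827/702068 199611301/702068; -147885433/702068 199611301/702068 66431743/702068]

step 0: x' = [72/29, -278/29, -82/29], P' = [437/29 39/29 9/29; 39/29 999/58 161/29; 9/29 161/29 55/29]
step 1: x' = [-17392/795, 75557/3180, 2366/265], P' = [123617/1590 -135913/1590 -15181/530; -135913/1590 365689/3180 20269/530; -15181/530 20269/530 6799/530]
step 2: x' = [19509457/702068, -30007597/702068, -9721831/702068], P' = [338206743/702068 -444473691/702068 -147885433/702068; -444473691/702068 600477827/702068 199611301/702068; -147885433/702068 199611301/702068 66431743/702068]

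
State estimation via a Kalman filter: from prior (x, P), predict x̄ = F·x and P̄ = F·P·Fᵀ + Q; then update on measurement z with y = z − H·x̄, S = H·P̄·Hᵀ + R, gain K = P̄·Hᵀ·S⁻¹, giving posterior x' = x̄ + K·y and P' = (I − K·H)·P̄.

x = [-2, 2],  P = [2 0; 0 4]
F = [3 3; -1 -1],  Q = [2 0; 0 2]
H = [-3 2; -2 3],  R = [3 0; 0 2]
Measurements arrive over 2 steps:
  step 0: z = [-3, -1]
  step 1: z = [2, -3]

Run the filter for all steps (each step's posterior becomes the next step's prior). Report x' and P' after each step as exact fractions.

step 0: x̄ = F·x = [0, 0]
step 0: P̄ = F·P·Fᵀ + Q = [56 -18; -18 8]
step 0: y = z − H·x̄ = [-3, -1]
step 0: S = H·P̄·Hᵀ + R = [755 618; 618 514]
step 0: K = P̄·Hᵀ·S⁻¹ = [-162/439 53/439; -550/3073 1020/3073]
step 0: x' = x̄ + K·y = [433/439, 90/439]
step 0: P' = (I − K·H)·P̄ = [334/439 258/439; 258/439 1884/3073]
step 1: x̄ = F·x = [1569/439, -523/439]
step 1: P̄ = F·P·Fᵀ + Q = [76652/3073 -23502/3073; -23502/3073 13980/3073]
step 1: y = z − H·x̄ = [6631/439, 3390/439]
step 1: S = H·P̄·Hᵀ + R = [1037031/3073 849318/3073; 849318/3073 720598/3073]
step 1: K = P̄·Hᵀ·S⁻¹ = [-514750/1406953 169715/1406953; -248798/1406953 466902/1406953]
step 1: x' = x̄ + K·y = [-1436137/1406953, -1828743/1406953]
step 1: P' = (I − K·H)·P̄ = [1062322/1406953 821358/1406953; 821358/1406953 858840/1406953]

step 0: x' = [433/439, 90/439], P' = [334/439 258/439; 258/439 1884/3073]
step 1: x' = [-1436137/1406953, -1828743/1406953], P' = [1062322/1406953 821358/1406953; 821358/1406953 858840/1406953]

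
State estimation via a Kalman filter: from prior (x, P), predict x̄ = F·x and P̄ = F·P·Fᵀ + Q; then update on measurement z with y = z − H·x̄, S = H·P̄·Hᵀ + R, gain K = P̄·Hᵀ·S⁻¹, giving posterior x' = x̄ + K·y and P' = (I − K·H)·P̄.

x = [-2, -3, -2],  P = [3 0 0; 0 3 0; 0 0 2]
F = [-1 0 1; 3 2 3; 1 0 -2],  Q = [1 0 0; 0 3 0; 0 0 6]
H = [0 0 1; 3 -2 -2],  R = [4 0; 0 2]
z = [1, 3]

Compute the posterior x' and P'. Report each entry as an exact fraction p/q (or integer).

x' = [-1691/1037, -44085/7259, 14783/7259]
P' = [2394/1037 4302/1037 -776/1037; 4302/1037 77529/7259 -29628/7259; -776/1037 -29628/7259 21676/7259]

x̄ = F·x = [0, -18, 2]
P̄ = F·P·Fᵀ + Q = [6 -3 -7; -3 60 -3; -7 -3 17]
y = z − H·x̄ = [-1, -29]
S = H·P̄·Hᵀ + R = [21 -49; -49 460]
K = P̄·Hᵀ·S⁻¹ = [-194/1037 65/1037; -7407/7259 -390/1037; 5419/7259 -28/1037]
x' = x̄ + K·y = [-1691/1037, -44085/7259, 14783/7259]
P' = (I − K·H)·P̄ = [2394/1037 4302/1037 -776/1037; 4302/1037 77529/7259 -29628/7259; -776/1037 -29628/7259 21676/7259]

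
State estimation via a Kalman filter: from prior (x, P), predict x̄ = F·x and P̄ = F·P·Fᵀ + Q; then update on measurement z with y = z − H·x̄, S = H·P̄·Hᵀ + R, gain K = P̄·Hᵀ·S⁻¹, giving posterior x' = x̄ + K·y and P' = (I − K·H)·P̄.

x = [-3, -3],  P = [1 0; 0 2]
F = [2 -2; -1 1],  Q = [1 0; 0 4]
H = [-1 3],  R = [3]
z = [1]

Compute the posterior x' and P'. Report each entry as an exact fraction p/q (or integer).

x̄ = F·x = [0, 0]
P̄ = F·P·Fᵀ + Q = [13 -6; -6 7]
y = z − H·x̄ = [1]
S = H·P̄·Hᵀ + R = [115]
K = P̄·Hᵀ·S⁻¹ = [-31/115; 27/115]
x' = x̄ + K·y = [-31/115, 27/115]
P' = (I − K·H)·P̄ = [534/115 147/115; 147/115 76/115]

x' = [-31/115, 27/115]
P' = [534/115 147/115; 147/115 76/115]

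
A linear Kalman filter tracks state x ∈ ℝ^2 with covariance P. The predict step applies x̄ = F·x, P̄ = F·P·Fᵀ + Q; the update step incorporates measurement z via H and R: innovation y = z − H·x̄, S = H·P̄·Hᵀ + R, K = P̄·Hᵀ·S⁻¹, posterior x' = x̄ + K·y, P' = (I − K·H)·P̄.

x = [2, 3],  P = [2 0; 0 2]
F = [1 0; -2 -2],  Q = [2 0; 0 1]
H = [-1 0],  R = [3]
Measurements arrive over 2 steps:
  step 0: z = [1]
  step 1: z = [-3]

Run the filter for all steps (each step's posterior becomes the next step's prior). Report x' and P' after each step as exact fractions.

step 0: x' = [2/7, -58/7], P' = [12/7 -12/7; -12/7 103/7]
step 1: x' = [84/47, 16], P' = [78/47 0; 0 53]

step 0: x̄ = F·x = [2, -10]
step 0: P̄ = F·P·Fᵀ + Q = [4 -4; -4 17]
step 0: y = z − H·x̄ = [3]
step 0: S = H·P̄·Hᵀ + R = [7]
step 0: K = P̄·Hᵀ·S⁻¹ = [-4/7; 4/7]
step 0: x' = x̄ + K·y = [2/7, -58/7]
step 0: P' = (I − K·H)·P̄ = [12/7 -12/7; -12/7 103/7]
step 1: x̄ = F·x = [2/7, 16]
step 1: P̄ = F·P·Fᵀ + Q = [26/7 0; 0 53]
step 1: y = z − H·x̄ = [-19/7]
step 1: S = H·P̄·Hᵀ + R = [47/7]
step 1: K = P̄·Hᵀ·S⁻¹ = [-26/47; 0]
step 1: x' = x̄ + K·y = [84/47, 16]
step 1: P' = (I − K·H)·P̄ = [78/47 0; 0 53]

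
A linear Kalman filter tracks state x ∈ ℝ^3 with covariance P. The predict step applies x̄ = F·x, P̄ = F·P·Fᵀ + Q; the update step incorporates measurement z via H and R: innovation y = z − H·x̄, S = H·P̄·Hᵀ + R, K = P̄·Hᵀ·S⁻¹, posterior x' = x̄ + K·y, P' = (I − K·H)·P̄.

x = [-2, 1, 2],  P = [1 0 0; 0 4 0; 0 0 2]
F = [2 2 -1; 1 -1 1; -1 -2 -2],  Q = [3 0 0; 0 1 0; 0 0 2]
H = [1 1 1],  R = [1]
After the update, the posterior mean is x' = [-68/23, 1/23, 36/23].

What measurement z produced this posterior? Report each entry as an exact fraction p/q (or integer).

x̄ = F·x = [-4, -1, -4]
P̄ = F·P·Fᵀ + Q = [25 -8 -14; -8 8 3; -14 3 27]
S = H·P̄·Hᵀ + R = [23]
K = P̄·Hᵀ·S⁻¹ = [3/23; 3/23; 16/23]
x' − x̄ = [24/23, 24/23, 128/23] = K·y
y = (KᵀK)⁻¹·Kᵀ·(x' − x̄) = [8]
z = y + H·x̄ = [8] + [-9] = [-1]

z = [-1]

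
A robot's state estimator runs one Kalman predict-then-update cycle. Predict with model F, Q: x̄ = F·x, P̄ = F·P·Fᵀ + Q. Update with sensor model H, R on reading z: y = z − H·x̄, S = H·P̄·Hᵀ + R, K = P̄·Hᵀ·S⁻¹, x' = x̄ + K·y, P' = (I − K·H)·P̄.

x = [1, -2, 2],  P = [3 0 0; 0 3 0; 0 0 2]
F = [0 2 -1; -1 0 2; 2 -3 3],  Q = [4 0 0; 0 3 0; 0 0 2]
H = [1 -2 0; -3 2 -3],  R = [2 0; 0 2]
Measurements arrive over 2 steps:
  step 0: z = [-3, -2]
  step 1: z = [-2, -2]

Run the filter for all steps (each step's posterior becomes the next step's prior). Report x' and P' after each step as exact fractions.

step 0: x' = [-3925/1856, 525/928, 5947/1856], P' = [60353/6496 14087/3248 -41871/6496; 14087/3248 4065/1624 -8745/3248; -41871/6496 -8745/3248 31841/6496]
step 1: x' = [143261377/64657483, 138865952/64657483, -7704106/64657483], P' = [237663738/64657483 109466892/64657483 -159197414/64657483; 109466892/64657483 81331859/64657483 -53222244/64657483; -159197414/64657483 -53222244/64657483 133359898/64657483]

step 0: x̄ = F·x = [-6, 3, 14]
step 0: P̄ = F·P·Fᵀ + Q = [18 -4 -24; -4 14 6; -24 6 59]
step 0: y = z − H·x̄ = [9, 16]
step 0: S = H·P̄·Hᵀ + R = [92 -34; -34 295]
step 0: K = P̄·Hᵀ·S⁻¹ = [4005/12992 451/6496; -2173/6496 117/3248; -6891/12992 -2445/6496]
step 0: x' = x̄ + K·y = [-3925/1856, 525/928, 5947/1856]
step 0: P' = (I − K·H)·P̄ = [60353/6496 14087/3248 -41871/6496; 14087/3248 4065/1624 -8745/3248; -41871/6496 -8745/3248 31841/6496]
step 1: x̄ = F·x = [-3847/1856, 15819/1856, 6841/1856]
step 1: P̄ = F·P·Fᵀ + Q = [192825/6496 -33123/928 -154055/6496; -33123/928 53527/928 31133/928; -154055/6496 31133/928 161593/6496]
step 1: y = z − H·x̄ = [31773/1856, -412/29]
step 1: S = H·P̄·Hᵀ + R = [2632017/6496 -67574/203; -67574/203 65490/203]
step 1: K = P̄·Hᵀ·S⁻¹ = [9364977/64657483 -8232594/64657483; -26598413/64657483 -3035113/64657483; -26376463/64657483 -14465970/64657483]
step 1: x' = x̄ + K·y = [143261377/64657483, 138865952/64657483, -7704106/64657483]
step 1: P' = (I − K·H)·P̄ = [237663738/64657483 109466892/64657483 -159197414/64657483; 109466892/64657483 81331859/64657483 -53222244/64657483; -159197414/64657483 -53222244/64657483 133359898/64657483]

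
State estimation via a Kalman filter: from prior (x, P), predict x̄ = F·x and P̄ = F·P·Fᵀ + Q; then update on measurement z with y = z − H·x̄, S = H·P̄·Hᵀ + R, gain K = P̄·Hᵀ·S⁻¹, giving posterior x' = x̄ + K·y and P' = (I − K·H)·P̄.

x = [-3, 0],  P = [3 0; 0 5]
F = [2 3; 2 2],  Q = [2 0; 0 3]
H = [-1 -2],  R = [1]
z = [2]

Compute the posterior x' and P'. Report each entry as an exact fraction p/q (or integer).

x' = [5/23, -26/23]
P' = [1263/368 -35/23; -35/23 21/23]

x̄ = F·x = [-6, -6]
P̄ = F·P·Fᵀ + Q = [59 42; 42 35]
y = z − H·x̄ = [-16]
S = H·P̄·Hᵀ + R = [368]
K = P̄·Hᵀ·S⁻¹ = [-143/368; -7/23]
x' = x̄ + K·y = [5/23, -26/23]
P' = (I − K·H)·P̄ = [1263/368 -35/23; -35/23 21/23]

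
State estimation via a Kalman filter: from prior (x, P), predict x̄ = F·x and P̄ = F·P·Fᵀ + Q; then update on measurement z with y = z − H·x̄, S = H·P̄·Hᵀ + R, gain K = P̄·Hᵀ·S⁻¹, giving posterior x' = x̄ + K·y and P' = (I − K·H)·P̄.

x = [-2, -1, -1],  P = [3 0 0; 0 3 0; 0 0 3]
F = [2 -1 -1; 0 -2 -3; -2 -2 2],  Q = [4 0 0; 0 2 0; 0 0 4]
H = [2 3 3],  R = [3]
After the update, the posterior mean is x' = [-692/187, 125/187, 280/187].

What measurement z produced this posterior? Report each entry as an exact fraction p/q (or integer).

z = [-1]

x̄ = F·x = [-2, 5, 4]
P̄ = F·P·Fᵀ + Q = [22 15 -12; 15 41 -6; -12 -6 40]
S = H·P̄·Hᵀ + R = [748]
K = P̄·Hᵀ·S⁻¹ = [53/748; 135/748; 39/374]
x' − x̄ = [-318/187, -810/187, -468/187] = K·y
y = (KᵀK)⁻¹·Kᵀ·(x' − x̄) = [-24]
z = y + H·x̄ = [-24] + [23] = [-1]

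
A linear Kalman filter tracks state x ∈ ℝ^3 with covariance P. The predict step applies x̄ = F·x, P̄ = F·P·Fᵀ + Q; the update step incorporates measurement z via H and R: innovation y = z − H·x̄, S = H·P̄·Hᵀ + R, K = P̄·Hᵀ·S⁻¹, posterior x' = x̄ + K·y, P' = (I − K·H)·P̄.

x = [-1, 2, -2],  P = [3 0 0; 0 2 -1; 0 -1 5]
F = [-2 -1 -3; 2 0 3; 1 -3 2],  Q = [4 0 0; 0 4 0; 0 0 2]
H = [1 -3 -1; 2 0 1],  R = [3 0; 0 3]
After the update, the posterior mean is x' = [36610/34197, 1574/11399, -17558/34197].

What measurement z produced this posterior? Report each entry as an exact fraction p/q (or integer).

z = [1, 2]

x̄ = F·x = [6, -8, -11]
P̄ = F·P·Fᵀ + Q = [57 -54 -37; -54 61 45; -37 45 55]
S = H·P̄·Hᵀ + R = [1332 285; 285 138]
K = P̄·Hᵀ·S⁻¹ = [1487/11399 9868/34197; -2329/11399 -394/11399; -2879/11399 13129/34197]
x' − x̄ = [-168572/34197, 92766/11399, 358609/34197] = K·y
y = (KᵀK)⁻¹·Kᵀ·(x' − x̄) = [-40, 1]
z = y + H·x̄ = [-40, 1] + [41, 1] = [1, 2]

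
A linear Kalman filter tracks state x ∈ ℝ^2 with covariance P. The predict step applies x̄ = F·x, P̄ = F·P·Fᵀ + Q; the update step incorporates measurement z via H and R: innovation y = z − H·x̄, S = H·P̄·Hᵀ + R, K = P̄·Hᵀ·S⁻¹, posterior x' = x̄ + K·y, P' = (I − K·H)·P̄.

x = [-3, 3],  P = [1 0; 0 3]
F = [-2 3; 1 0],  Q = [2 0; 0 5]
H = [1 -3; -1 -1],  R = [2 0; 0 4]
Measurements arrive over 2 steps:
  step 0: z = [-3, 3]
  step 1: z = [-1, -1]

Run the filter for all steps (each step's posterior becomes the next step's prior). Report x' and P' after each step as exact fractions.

step 0: x̄ = F·x = [15, -3]
step 0: P̄ = F·P·Fᵀ + Q = [33 -2; -2 6]
step 0: y = z − H·x̄ = [-27, 15]
step 0: S = H·P̄·Hᵀ + R = [101 -19; -19 39]
step 0: K = P̄·Hᵀ·S⁻¹ = [466/1789 -1195/1789; -428/1789 -392/1789]
step 0: x' = x̄ + K·y = [-3672/1789, 309/1789]
step 0: P' = (I − K·H)·P̄ = [3818/1789 962/1789; 962/1789 606/1789]
step 1: x̄ = F·x = [8271/1789, -3672/1789]
step 1: P̄ = F·P·Fᵀ + Q = [12760/1789 -4750/1789; -4750/1789 12763/1789]
step 1: y = z − H·x̄ = [-21076/1789, 2810/1789]
step 1: S = H·P̄·Hᵀ + R = [159705/1789 16029/1789; 16029/1789 23179/1789]
step 1: K = P̄·Hᵀ·S⁻¹ = [16220/74061 -4090/8229; -18686/74061 -1409/8229]
step 1: x' = x̄ + K·y = [93499/74061, 48206/74061]
step 1: P' = (I − K·H)·P̄ = [118540/74061 28700/74061; 28700/74061 22024/74061]

step 0: x' = [-3672/1789, 309/1789], P' = [3818/1789 962/1789; 962/1789 606/1789]
step 1: x' = [93499/74061, 48206/74061], P' = [118540/74061 28700/74061; 28700/74061 22024/74061]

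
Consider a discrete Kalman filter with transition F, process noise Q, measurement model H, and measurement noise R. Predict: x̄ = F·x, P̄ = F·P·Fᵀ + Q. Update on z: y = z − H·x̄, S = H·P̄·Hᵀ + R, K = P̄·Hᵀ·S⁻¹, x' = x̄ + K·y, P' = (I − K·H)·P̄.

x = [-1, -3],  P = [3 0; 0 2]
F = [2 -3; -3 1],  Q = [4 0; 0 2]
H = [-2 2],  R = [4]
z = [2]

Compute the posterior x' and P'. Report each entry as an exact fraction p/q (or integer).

x̄ = F·x = [7, 0]
P̄ = F·P·Fᵀ + Q = [34 -24; -24 31]
y = z − H·x̄ = [16]
S = H·P̄·Hᵀ + R = [456]
K = P̄·Hᵀ·S⁻¹ = [-29/114; 55/228]
x' = x̄ + K·y = [167/57, 220/57]
P' = (I − K·H)·P̄ = [256/57 227/57; 227/57 509/114]

x' = [167/57, 220/57]
P' = [256/57 227/57; 227/57 509/114]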